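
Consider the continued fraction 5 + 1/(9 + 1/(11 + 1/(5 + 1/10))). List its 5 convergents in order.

5/1, 46/9, 511/100, 2601/509, 26521/5190

Using the convergent recurrence p_i = a_i*p_{i-1} + p_{i-2}, q_i = a_i*q_{i-1} + q_{i-2} with p_{-2}=0, p_{-1}=1, q_{-2}=1, q_{-1}=0:
  i=0: a_0=5, p_0 = 5*1 + 0 = 5, q_0 = 5*0 + 1 = 1.
  i=1: a_1=9, p_1 = 9*5 + 1 = 46, q_1 = 9*1 + 0 = 9.
  i=2: a_2=11, p_2 = 11*46 + 5 = 511, q_2 = 11*9 + 1 = 100.
  i=3: a_3=5, p_3 = 5*511 + 46 = 2601, q_3 = 5*100 + 9 = 509.
  i=4: a_4=10, p_4 = 10*2601 + 511 = 26521, q_4 = 10*509 + 100 = 5190.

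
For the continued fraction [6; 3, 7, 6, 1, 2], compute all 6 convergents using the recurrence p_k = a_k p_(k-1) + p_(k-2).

6/1, 19/3, 139/22, 853/135, 992/157, 2837/449

Using the convergent recurrence p_i = a_i*p_{i-1} + p_{i-2}, q_i = a_i*q_{i-1} + q_{i-2} with p_{-2}=0, p_{-1}=1, q_{-2}=1, q_{-1}=0:
  i=0: a_0=6, p_0 = 6*1 + 0 = 6, q_0 = 6*0 + 1 = 1.
  i=1: a_1=3, p_1 = 3*6 + 1 = 19, q_1 = 3*1 + 0 = 3.
  i=2: a_2=7, p_2 = 7*19 + 6 = 139, q_2 = 7*3 + 1 = 22.
  i=3: a_3=6, p_3 = 6*139 + 19 = 853, q_3 = 6*22 + 3 = 135.
  i=4: a_4=1, p_4 = 1*853 + 139 = 992, q_4 = 1*135 + 22 = 157.
  i=5: a_5=2, p_5 = 2*992 + 853 = 2837, q_5 = 2*157 + 135 = 449.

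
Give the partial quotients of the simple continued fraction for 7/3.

Run the Euclidean algorithm on 7 and 3; the successive quotients are the partial quotients a_0, a_1, ... (each step inverts the fractional part left over by the previous one):
  7 = 2*3 + 1, so a_0 = 2.
  3 = 3*1 + 0, so a_1 = 3.
The remainder reaches 0 after 2 divisions, so the expansion has 2 partial quotients, read off in order.

[2; 3]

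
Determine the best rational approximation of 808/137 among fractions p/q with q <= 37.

Expand x = 808/137 as a continued fraction with the Euclidean algorithm:
  808 = 5*137 + 123, so a_0 = 5.
  137 = 1*123 + 14, so a_1 = 1.
  123 = 8*14 + 11, so a_2 = 8.
  14 = 1*11 + 3, so a_3 = 1.
  11 = 3*3 + 2, so a_4 = 3.
  3 = 1*2 + 1, so a_5 = 1.
  2 = 2*1 + 0, so a_6 = 2.
so x = [5; 1, 8, 1, 3, 1, 2].
Convergents (p_i = a_i*p_{i-1} + p_{i-2}, q_i = a_i*q_{i-1} + q_{i-2} with p_{-2}=0, p_{-1}=1, q_{-2}=1, q_{-1}=0), until the denominator exceeds 37:
  i=0: a_0=5, p_0 = 5*1 + 0 = 5, q_0 = 5*0 + 1 = 1.
  i=1: a_1=1, p_1 = 1*5 + 1 = 6, q_1 = 1*1 + 0 = 1.
  i=2: a_2=8, p_2 = 8*6 + 5 = 53, q_2 = 8*1 + 1 = 9.
  i=3: a_3=1, p_3 = 1*53 + 6 = 59, q_3 = 1*9 + 1 = 10.
  i=4: a_4=3, p_4 = 3*59 + 53 = 230, q_4 = 3*10 + 9 = 39.
q_4 = 39 > 37, so the last convergent with denominator <= 37 is p_3/q_3 = 59/10.
The closest fraction with denominator <= 37 is either p_3/q_3 or the intermediate fraction (k*p_3 + p_2)/(k*q_3 + q_2) with the largest k >= 1 whose denominator stays <= 37; these approach x as k grows, and every other convergent or intermediate fraction in range is farther away.
Largest k: floor((37 - q_2)/q_3) = floor((37 - 9)/10) = 2.
That gives (2*59 + 53)/(2*10 + 9) = 171/29.
Compare the errors: |x - 59/10| = |808*10 - 59*137|/(137*10) = 3/1370, and |x - 171/29| = |808*29 - 171*137|/(137*29) = 5/3973.
Cross-multiplying, 5*1370 = 6850 < 11919 = 3*3973, so 5/3973 is smaller: the intermediate fraction 171/29 is closer to x than 59/10.

171/29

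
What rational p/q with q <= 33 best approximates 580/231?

83/33

Expand x = 580/231 as a continued fraction with the Euclidean algorithm:
  580 = 2*231 + 118, so a_0 = 2.
  231 = 1*118 + 113, so a_1 = 1.
  118 = 1*113 + 5, so a_2 = 1.
  113 = 22*5 + 3, so a_3 = 22.
  5 = 1*3 + 2, so a_4 = 1.
  3 = 1*2 + 1, so a_5 = 1.
  2 = 2*1 + 0, so a_6 = 2.
so x = [2; 1, 1, 22, 1, 1, 2].
Convergents (p_i = a_i*p_{i-1} + p_{i-2}, q_i = a_i*q_{i-1} + q_{i-2} with p_{-2}=0, p_{-1}=1, q_{-2}=1, q_{-1}=0), until the denominator exceeds 33:
  i=0: a_0=2, p_0 = 2*1 + 0 = 2, q_0 = 2*0 + 1 = 1.
  i=1: a_1=1, p_1 = 1*2 + 1 = 3, q_1 = 1*1 + 0 = 1.
  i=2: a_2=1, p_2 = 1*3 + 2 = 5, q_2 = 1*1 + 1 = 2.
  i=3: a_3=22, p_3 = 22*5 + 3 = 113, q_3 = 22*2 + 1 = 45.
q_3 = 45 > 33, so the last convergent with denominator <= 33 is p_2/q_2 = 5/2.
The closest fraction with denominator <= 33 is either p_2/q_2 or the intermediate fraction (k*p_2 + p_1)/(k*q_2 + q_1) with the largest k >= 1 whose denominator stays <= 33; these approach x as k grows, and every other convergent or intermediate fraction in range is farther away.
Largest k: floor((33 - q_1)/q_2) = floor((33 - 1)/2) = 16.
That gives (16*5 + 3)/(16*2 + 1) = 83/33.
Compare the errors: |x - 5/2| = |580*2 - 5*231|/(231*2) = 5/462, and |x - 83/33| = |580*33 - 83*231|/(231*33) = 33/7623.
Cross-multiplying, 33*462 = 15246 < 38115 = 5*7623, so 33/7623 is smaller: the intermediate fraction 83/33 is closer to x than 5/2.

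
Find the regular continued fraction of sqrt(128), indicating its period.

Write x_i = (sqrt(128) + m_i)/d_i with (m_0, d_0) = (0, 1). a_0 = floor(sqrt(128)) = 11, since 11^2 = 121 <= 128 < 144 = 12^2.
Iterate m_{i+1} = d_i*a_i - m_i, d_{i+1} = (128 - m_{i+1}^2)/d_i, a_{i+1} = floor((a_0 + m_{i+1})/d_{i+1}):
  m_1 = 1*11 - 0 = 11, d_1 = (128 - 11^2)/1 = 7/1 = 7, a_1 = floor((11 + 11)/7) = 3.
  m_2 = 7*3 - 11 = 10, d_2 = (128 - 10^2)/7 = 28/7 = 4, a_2 = floor((11 + 10)/4) = 5.
  m_3 = 4*5 - 10 = 10, d_3 = (128 - 10^2)/4 = 28/4 = 7, a_3 = floor((11 + 10)/7) = 3.
  m_4 = 7*3 - 10 = 11, d_4 = (128 - 11^2)/7 = 7/7 = 1, a_4 = floor((11 + 11)/1) = 22.
  m_5 = 1*22 - 11 = 11, d_5 = (128 - 11^2)/1 = 7/1 = 7: (m_5, d_5) = (m_1, d_1) = (11, 7), so from here the quotients repeat a_1, ..., a_4; the period length is 4.
Hence the expansion of sqrt(128) is a_0 = 11 followed by the repeating block 3, 5, 3, 22 (period 4).

[11; (3, 5, 3, 22)]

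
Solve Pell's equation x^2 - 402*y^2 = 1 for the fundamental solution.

(x, y) = (401, 20)

First expand sqrt(402) as a continued fraction. With x_i = (sqrt(402) + m_i)/d_i and (m_0, d_0) = (0, 1): a_0 = floor(sqrt(402)) = 20, since 20^2 = 400 <= 402 < 441 = 21^2.
Iterate m_{i+1} = d_i*a_i - m_i, d_{i+1} = (402 - m_{i+1}^2)/d_i, a_{i+1} = floor((a_0 + m_{i+1})/d_{i+1}):
  m_1 = 1*20 - 0 = 20, d_1 = (402 - 20^2)/1 = 2/1 = 2, a_1 = floor((20 + 20)/2) = 20.
  m_2 = 2*20 - 20 = 20, d_2 = (402 - 20^2)/2 = 2/2 = 1, a_2 = floor((20 + 20)/1) = 40.
  m_3 = 1*40 - 20 = 20, d_3 = (402 - 20^2)/1 = 2/1 = 2: (m_3, d_3) = (m_1, d_1) = (20, 2), so from here the quotients repeat a_1, a_2; the period length is 2.
So sqrt(402) = [20; (20, 40)] with period length k = 2.
k is even, so the fundamental solution of x^2 - 402y^2 = 1 is (p_{k-1}, q_{k-1}) = (p_1, q_1); compute convergents through index 1.
Convergents (p_i = a_i*p_{i-1} + p_{i-2}, q_i = a_i*q_{i-1} + q_{i-2} with p_{-2}=0, p_{-1}=1, q_{-2}=1, q_{-1}=0):
  i=0: a_0=20, p_0 = 20*1 + 0 = 20, q_0 = 20*0 + 1 = 1.
  i=1: a_1=20, p_1 = 20*20 + 1 = 401, q_1 = 20*1 + 0 = 20.
Check: 401^2 - 402*20^2 = 160801 - 160800 = 1, so (x, y) = (401, 20) solves the equation, and by the theorem it is the least positive solution.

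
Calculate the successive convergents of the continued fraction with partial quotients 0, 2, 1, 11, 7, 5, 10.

0/1, 1/2, 1/3, 12/35, 85/248, 437/1275, 4455/12998

Using the convergent recurrence p_i = a_i*p_{i-1} + p_{i-2}, q_i = a_i*q_{i-1} + q_{i-2} with p_{-2}=0, p_{-1}=1, q_{-2}=1, q_{-1}=0:
  i=0: a_0=0, p_0 = 0*1 + 0 = 0, q_0 = 0*0 + 1 = 1.
  i=1: a_1=2, p_1 = 2*0 + 1 = 1, q_1 = 2*1 + 0 = 2.
  i=2: a_2=1, p_2 = 1*1 + 0 = 1, q_2 = 1*2 + 1 = 3.
  i=3: a_3=11, p_3 = 11*1 + 1 = 12, q_3 = 11*3 + 2 = 35.
  i=4: a_4=7, p_4 = 7*12 + 1 = 85, q_4 = 7*35 + 3 = 248.
  i=5: a_5=5, p_5 = 5*85 + 12 = 437, q_5 = 5*248 + 35 = 1275.
  i=6: a_6=10, p_6 = 10*437 + 85 = 4455, q_6 = 10*1275 + 248 = 12998.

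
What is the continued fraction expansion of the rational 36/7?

[5; 7]

Run the Euclidean algorithm on 36 and 7; the successive quotients are the partial quotients a_0, a_1, ... (each step inverts the fractional part left over by the previous one):
  36 = 5*7 + 1, so a_0 = 5.
  7 = 7*1 + 0, so a_1 = 7.
The remainder reaches 0 after 2 divisions, so the expansion has 2 partial quotients, read off in order.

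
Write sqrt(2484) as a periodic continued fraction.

Write x_i = (sqrt(2484) + m_i)/d_i with (m_0, d_0) = (0, 1). a_0 = floor(sqrt(2484)) = 49, since 49^2 = 2401 <= 2484 < 2500 = 50^2.
Iterate m_{i+1} = d_i*a_i - m_i, d_{i+1} = (2484 - m_{i+1}^2)/d_i, a_{i+1} = floor((a_0 + m_{i+1})/d_{i+1}):
  m_1 = 1*49 - 0 = 49, d_1 = (2484 - 49^2)/1 = 83/1 = 83, a_1 = floor((49 + 49)/83) = 1.
  m_2 = 83*1 - 49 = 34, d_2 = (2484 - 34^2)/83 = 1328/83 = 16, a_2 = floor((49 + 34)/16) = 5.
  m_3 = 16*5 - 34 = 46, d_3 = (2484 - 46^2)/16 = 368/16 = 23, a_3 = floor((49 + 46)/23) = 4.
  m_4 = 23*4 - 46 = 46, d_4 = (2484 - 46^2)/23 = 368/23 = 16, a_4 = floor((49 + 46)/16) = 5.
  m_5 = 16*5 - 46 = 34, d_5 = (2484 - 34^2)/16 = 1328/16 = 83, a_5 = floor((49 + 34)/83) = 1.
  m_6 = 83*1 - 34 = 49, d_6 = (2484 - 49^2)/83 = 83/83 = 1, a_6 = floor((49 + 49)/1) = 98.
  m_7 = 1*98 - 49 = 49, d_7 = (2484 - 49^2)/1 = 83/1 = 83: (m_7, d_7) = (m_1, d_1) = (49, 83), so from here the quotients repeat a_1, ..., a_6; the period length is 6.
Hence the expansion of sqrt(2484) is a_0 = 49 followed by the repeating block 1, 5, 4, 5, 1, 98 (period 6).

[49; (1, 5, 4, 5, 1, 98)]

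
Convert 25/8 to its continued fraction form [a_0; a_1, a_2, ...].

[3; 8]

Run the Euclidean algorithm on 25 and 8; the successive quotients are the partial quotients a_0, a_1, ... (each step inverts the fractional part left over by the previous one):
  25 = 3*8 + 1, so a_0 = 3.
  8 = 8*1 + 0, so a_1 = 8.
The remainder reaches 0 after 2 divisions, so the expansion has 2 partial quotients, read off in order.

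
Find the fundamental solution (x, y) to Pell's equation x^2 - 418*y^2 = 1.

First expand sqrt(418) as a continued fraction. With x_i = (sqrt(418) + m_i)/d_i and (m_0, d_0) = (0, 1): a_0 = floor(sqrt(418)) = 20, since 20^2 = 400 <= 418 < 441 = 21^2.
Iterate m_{i+1} = d_i*a_i - m_i, d_{i+1} = (418 - m_{i+1}^2)/d_i, a_{i+1} = floor((a_0 + m_{i+1})/d_{i+1}):
  m_1 = 1*20 - 0 = 20, d_1 = (418 - 20^2)/1 = 18/1 = 18, a_1 = floor((20 + 20)/18) = 2.
  m_2 = 18*2 - 20 = 16, d_2 = (418 - 16^2)/18 = 162/18 = 9, a_2 = floor((20 + 16)/9) = 4.
  m_3 = 9*4 - 16 = 20, d_3 = (418 - 20^2)/9 = 18/9 = 2, a_3 = floor((20 + 20)/2) = 20.
  m_4 = 2*20 - 20 = 20, d_4 = (418 - 20^2)/2 = 18/2 = 9, a_4 = floor((20 + 20)/9) = 4.
  m_5 = 9*4 - 20 = 16, d_5 = (418 - 16^2)/9 = 162/9 = 18, a_5 = floor((20 + 16)/18) = 2.
  m_6 = 18*2 - 16 = 20, d_6 = (418 - 20^2)/18 = 18/18 = 1, a_6 = floor((20 + 20)/1) = 40.
  m_7 = 1*40 - 20 = 20, d_7 = (418 - 20^2)/1 = 18/1 = 18: (m_7, d_7) = (m_1, d_1) = (20, 18), so from here the quotients repeat a_1, ..., a_6; the period length is 6.
So sqrt(418) = [20; (2, 4, 20, 4, 2, 40)] with period length k = 6.
k is even, so the fundamental solution of x^2 - 418y^2 = 1 is (p_{k-1}, q_{k-1}) = (p_5, q_5); compute convergents through index 5.
Convergents (p_i = a_i*p_{i-1} + p_{i-2}, q_i = a_i*q_{i-1} + q_{i-2} with p_{-2}=0, p_{-1}=1, q_{-2}=1, q_{-1}=0):
  i=0: a_0=20, p_0 = 20*1 + 0 = 20, q_0 = 20*0 + 1 = 1.
  i=1: a_1=2, p_1 = 2*20 + 1 = 41, q_1 = 2*1 + 0 = 2.
  i=2: a_2=4, p_2 = 4*41 + 20 = 184, q_2 = 4*2 + 1 = 9.
  i=3: a_3=20, p_3 = 20*184 + 41 = 3721, q_3 = 20*9 + 2 = 182.
  i=4: a_4=4, p_4 = 4*3721 + 184 = 15068, q_4 = 4*182 + 9 = 737.
  i=5: a_5=2, p_5 = 2*15068 + 3721 = 33857, q_5 = 2*737 + 182 = 1656.
Check: 33857^2 - 418*1656^2 = 1146296449 - 1146296448 = 1, so (x, y) = (33857, 1656) solves the equation, and by the theorem it is the least positive solution.

(x, y) = (33857, 1656)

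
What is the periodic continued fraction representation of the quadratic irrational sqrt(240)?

[15; (2, 30)]

Write x_i = (sqrt(240) + m_i)/d_i with (m_0, d_0) = (0, 1). a_0 = floor(sqrt(240)) = 15, since 15^2 = 225 <= 240 < 256 = 16^2.
Iterate m_{i+1} = d_i*a_i - m_i, d_{i+1} = (240 - m_{i+1}^2)/d_i, a_{i+1} = floor((a_0 + m_{i+1})/d_{i+1}):
  m_1 = 1*15 - 0 = 15, d_1 = (240 - 15^2)/1 = 15/1 = 15, a_1 = floor((15 + 15)/15) = 2.
  m_2 = 15*2 - 15 = 15, d_2 = (240 - 15^2)/15 = 15/15 = 1, a_2 = floor((15 + 15)/1) = 30.
  m_3 = 1*30 - 15 = 15, d_3 = (240 - 15^2)/1 = 15/1 = 15: (m_3, d_3) = (m_1, d_1) = (15, 15), so from here the quotients repeat a_1, a_2; the period length is 2.
Hence the expansion of sqrt(240) is a_0 = 15 followed by the repeating block 2, 30 (period 2).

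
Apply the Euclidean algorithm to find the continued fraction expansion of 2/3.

[0; 1, 2]

Run the Euclidean algorithm on 2 and 3; the successive quotients are the partial quotients a_0, a_1, ... (each step inverts the fractional part left over by the previous one):
  2 = 0*3 + 2, so a_0 = 0.
  3 = 1*2 + 1, so a_1 = 1.
  2 = 2*1 + 0, so a_2 = 2.
The remainder reaches 0 after 3 divisions, so the expansion has 3 partial quotients, read off in order.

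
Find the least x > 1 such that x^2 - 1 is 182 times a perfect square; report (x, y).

(x, y) = (27, 2)

First expand sqrt(182) as a continued fraction. With x_i = (sqrt(182) + m_i)/d_i and (m_0, d_0) = (0, 1): a_0 = floor(sqrt(182)) = 13, since 13^2 = 169 <= 182 < 196 = 14^2.
Iterate m_{i+1} = d_i*a_i - m_i, d_{i+1} = (182 - m_{i+1}^2)/d_i, a_{i+1} = floor((a_0 + m_{i+1})/d_{i+1}):
  m_1 = 1*13 - 0 = 13, d_1 = (182 - 13^2)/1 = 13/1 = 13, a_1 = floor((13 + 13)/13) = 2.
  m_2 = 13*2 - 13 = 13, d_2 = (182 - 13^2)/13 = 13/13 = 1, a_2 = floor((13 + 13)/1) = 26.
  m_3 = 1*26 - 13 = 13, d_3 = (182 - 13^2)/1 = 13/1 = 13: (m_3, d_3) = (m_1, d_1) = (13, 13), so from here the quotients repeat a_1, a_2; the period length is 2.
So sqrt(182) = [13; (2, 26)] with period length k = 2.
k is even, so the fundamental solution of x^2 - 182y^2 = 1 is (p_{k-1}, q_{k-1}) = (p_1, q_1); compute convergents through index 1.
Convergents (p_i = a_i*p_{i-1} + p_{i-2}, q_i = a_i*q_{i-1} + q_{i-2} with p_{-2}=0, p_{-1}=1, q_{-2}=1, q_{-1}=0):
  i=0: a_0=13, p_0 = 13*1 + 0 = 13, q_0 = 13*0 + 1 = 1.
  i=1: a_1=2, p_1 = 2*13 + 1 = 27, q_1 = 2*1 + 0 = 2.
Check: 27^2 - 182*2^2 = 729 - 728 = 1, so (x, y) = (27, 2) solves the equation, and by the theorem it is the least positive solution.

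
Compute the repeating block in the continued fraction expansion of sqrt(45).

[6; (1, 2, 2, 2, 1, 12)]

Write x_i = (sqrt(45) + m_i)/d_i with (m_0, d_0) = (0, 1). a_0 = floor(sqrt(45)) = 6, since 6^2 = 36 <= 45 < 49 = 7^2.
Iterate m_{i+1} = d_i*a_i - m_i, d_{i+1} = (45 - m_{i+1}^2)/d_i, a_{i+1} = floor((a_0 + m_{i+1})/d_{i+1}):
  m_1 = 1*6 - 0 = 6, d_1 = (45 - 6^2)/1 = 9/1 = 9, a_1 = floor((6 + 6)/9) = 1.
  m_2 = 9*1 - 6 = 3, d_2 = (45 - 3^2)/9 = 36/9 = 4, a_2 = floor((6 + 3)/4) = 2.
  m_3 = 4*2 - 3 = 5, d_3 = (45 - 5^2)/4 = 20/4 = 5, a_3 = floor((6 + 5)/5) = 2.
  m_4 = 5*2 - 5 = 5, d_4 = (45 - 5^2)/5 = 20/5 = 4, a_4 = floor((6 + 5)/4) = 2.
  m_5 = 4*2 - 5 = 3, d_5 = (45 - 3^2)/4 = 36/4 = 9, a_5 = floor((6 + 3)/9) = 1.
  m_6 = 9*1 - 3 = 6, d_6 = (45 - 6^2)/9 = 9/9 = 1, a_6 = floor((6 + 6)/1) = 12.
  m_7 = 1*12 - 6 = 6, d_7 = (45 - 6^2)/1 = 9/1 = 9: (m_7, d_7) = (m_1, d_1) = (6, 9), so from here the quotients repeat a_1, ..., a_6; the period length is 6.
Hence the expansion of sqrt(45) is a_0 = 6 followed by the repeating block 1, 2, 2, 2, 1, 12 (period 6).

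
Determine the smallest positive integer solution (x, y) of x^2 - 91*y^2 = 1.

First expand sqrt(91) as a continued fraction. With x_i = (sqrt(91) + m_i)/d_i and (m_0, d_0) = (0, 1): a_0 = floor(sqrt(91)) = 9, since 9^2 = 81 <= 91 < 100 = 10^2.
Iterate m_{i+1} = d_i*a_i - m_i, d_{i+1} = (91 - m_{i+1}^2)/d_i, a_{i+1} = floor((a_0 + m_{i+1})/d_{i+1}):
  m_1 = 1*9 - 0 = 9, d_1 = (91 - 9^2)/1 = 10/1 = 10, a_1 = floor((9 + 9)/10) = 1.
  m_2 = 10*1 - 9 = 1, d_2 = (91 - 1^2)/10 = 90/10 = 9, a_2 = floor((9 + 1)/9) = 1.
  m_3 = 9*1 - 1 = 8, d_3 = (91 - 8^2)/9 = 27/9 = 3, a_3 = floor((9 + 8)/3) = 5.
  m_4 = 3*5 - 8 = 7, d_4 = (91 - 7^2)/3 = 42/3 = 14, a_4 = floor((9 + 7)/14) = 1.
  m_5 = 14*1 - 7 = 7, d_5 = (91 - 7^2)/14 = 42/14 = 3, a_5 = floor((9 + 7)/3) = 5.
  m_6 = 3*5 - 7 = 8, d_6 = (91 - 8^2)/3 = 27/3 = 9, a_6 = floor((9 + 8)/9) = 1.
  m_7 = 9*1 - 8 = 1, d_7 = (91 - 1^2)/9 = 90/9 = 10, a_7 = floor((9 + 1)/10) = 1.
  m_8 = 10*1 - 1 = 9, d_8 = (91 - 9^2)/10 = 10/10 = 1, a_8 = floor((9 + 9)/1) = 18.
  m_9 = 1*18 - 9 = 9, d_9 = (91 - 9^2)/1 = 10/1 = 10: (m_9, d_9) = (m_1, d_1) = (9, 10), so from here the quotients repeat a_1, ..., a_8; the period length is 8.
So sqrt(91) = [9; (1, 1, 5, 1, 5, 1, 1, 18)] with period length k = 8.
k is even, so the fundamental solution of x^2 - 91y^2 = 1 is (p_{k-1}, q_{k-1}) = (p_7, q_7); compute convergents through index 7.
Convergents (p_i = a_i*p_{i-1} + p_{i-2}, q_i = a_i*q_{i-1} + q_{i-2} with p_{-2}=0, p_{-1}=1, q_{-2}=1, q_{-1}=0):
  i=0: a_0=9, p_0 = 9*1 + 0 = 9, q_0 = 9*0 + 1 = 1.
  i=1: a_1=1, p_1 = 1*9 + 1 = 10, q_1 = 1*1 + 0 = 1.
  i=2: a_2=1, p_2 = 1*10 + 9 = 19, q_2 = 1*1 + 1 = 2.
  i=3: a_3=5, p_3 = 5*19 + 10 = 105, q_3 = 5*2 + 1 = 11.
  i=4: a_4=1, p_4 = 1*105 + 19 = 124, q_4 = 1*11 + 2 = 13.
  i=5: a_5=5, p_5 = 5*124 + 105 = 725, q_5 = 5*13 + 11 = 76.
  i=6: a_6=1, p_6 = 1*725 + 124 = 849, q_6 = 1*76 + 13 = 89.
  i=7: a_7=1, p_7 = 1*849 + 725 = 1574, q_7 = 1*89 + 76 = 165.
Check: 1574^2 - 91*165^2 = 2477476 - 2477475 = 1, so (x, y) = (1574, 165) solves the equation, and by the theorem it is the least positive solution.

(x, y) = (1574, 165)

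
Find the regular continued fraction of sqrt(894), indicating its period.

Write x_i = (sqrt(894) + m_i)/d_i with (m_0, d_0) = (0, 1). a_0 = floor(sqrt(894)) = 29, since 29^2 = 841 <= 894 < 900 = 30^2.
Iterate m_{i+1} = d_i*a_i - m_i, d_{i+1} = (894 - m_{i+1}^2)/d_i, a_{i+1} = floor((a_0 + m_{i+1})/d_{i+1}):
  m_1 = 1*29 - 0 = 29, d_1 = (894 - 29^2)/1 = 53/1 = 53, a_1 = floor((29 + 29)/53) = 1.
  m_2 = 53*1 - 29 = 24, d_2 = (894 - 24^2)/53 = 318/53 = 6, a_2 = floor((29 + 24)/6) = 8.
  m_3 = 6*8 - 24 = 24, d_3 = (894 - 24^2)/6 = 318/6 = 53, a_3 = floor((29 + 24)/53) = 1.
  m_4 = 53*1 - 24 = 29, d_4 = (894 - 29^2)/53 = 53/53 = 1, a_4 = floor((29 + 29)/1) = 58.
  m_5 = 1*58 - 29 = 29, d_5 = (894 - 29^2)/1 = 53/1 = 53: (m_5, d_5) = (m_1, d_1) = (29, 53), so from here the quotients repeat a_1, ..., a_4; the period length is 4.
Hence the expansion of sqrt(894) is a_0 = 29 followed by the repeating block 1, 8, 1, 58 (period 4).

[29; (1, 8, 1, 58)]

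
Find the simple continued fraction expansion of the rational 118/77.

Run the Euclidean algorithm on 118 and 77; the successive quotients are the partial quotients a_0, a_1, ... (each step inverts the fractional part left over by the previous one):
  118 = 1*77 + 41, so a_0 = 1.
  77 = 1*41 + 36, so a_1 = 1.
  41 = 1*36 + 5, so a_2 = 1.
  36 = 7*5 + 1, so a_3 = 7.
  5 = 5*1 + 0, so a_4 = 5.
The remainder reaches 0 after 5 divisions, so the expansion has 5 partial quotients, read off in order.

[1; 1, 1, 7, 5]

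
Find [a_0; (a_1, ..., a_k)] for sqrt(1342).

[36; (1, 1, 1, 2, 1, 1, 1, 72)]

Write x_i = (sqrt(1342) + m_i)/d_i with (m_0, d_0) = (0, 1). a_0 = floor(sqrt(1342)) = 36, since 36^2 = 1296 <= 1342 < 1369 = 37^2.
Iterate m_{i+1} = d_i*a_i - m_i, d_{i+1} = (1342 - m_{i+1}^2)/d_i, a_{i+1} = floor((a_0 + m_{i+1})/d_{i+1}):
  m_1 = 1*36 - 0 = 36, d_1 = (1342 - 36^2)/1 = 46/1 = 46, a_1 = floor((36 + 36)/46) = 1.
  m_2 = 46*1 - 36 = 10, d_2 = (1342 - 10^2)/46 = 1242/46 = 27, a_2 = floor((36 + 10)/27) = 1.
  m_3 = 27*1 - 10 = 17, d_3 = (1342 - 17^2)/27 = 1053/27 = 39, a_3 = floor((36 + 17)/39) = 1.
  m_4 = 39*1 - 17 = 22, d_4 = (1342 - 22^2)/39 = 858/39 = 22, a_4 = floor((36 + 22)/22) = 2.
  m_5 = 22*2 - 22 = 22, d_5 = (1342 - 22^2)/22 = 858/22 = 39, a_5 = floor((36 + 22)/39) = 1.
  m_6 = 39*1 - 22 = 17, d_6 = (1342 - 17^2)/39 = 1053/39 = 27, a_6 = floor((36 + 17)/27) = 1.
  m_7 = 27*1 - 17 = 10, d_7 = (1342 - 10^2)/27 = 1242/27 = 46, a_7 = floor((36 + 10)/46) = 1.
  m_8 = 46*1 - 10 = 36, d_8 = (1342 - 36^2)/46 = 46/46 = 1, a_8 = floor((36 + 36)/1) = 72.
  m_9 = 1*72 - 36 = 36, d_9 = (1342 - 36^2)/1 = 46/1 = 46: (m_9, d_9) = (m_1, d_1) = (36, 46), so from here the quotients repeat a_1, ..., a_8; the period length is 8.
Hence the expansion of sqrt(1342) is a_0 = 36 followed by the repeating block 1, 1, 1, 2, 1, 1, 1, 72 (period 8).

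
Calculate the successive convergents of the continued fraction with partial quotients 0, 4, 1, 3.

0/1, 1/4, 1/5, 4/19

Using the convergent recurrence p_i = a_i*p_{i-1} + p_{i-2}, q_i = a_i*q_{i-1} + q_{i-2} with p_{-2}=0, p_{-1}=1, q_{-2}=1, q_{-1}=0:
  i=0: a_0=0, p_0 = 0*1 + 0 = 0, q_0 = 0*0 + 1 = 1.
  i=1: a_1=4, p_1 = 4*0 + 1 = 1, q_1 = 4*1 + 0 = 4.
  i=2: a_2=1, p_2 = 1*1 + 0 = 1, q_2 = 1*4 + 1 = 5.
  i=3: a_3=3, p_3 = 3*1 + 1 = 4, q_3 = 3*5 + 4 = 19.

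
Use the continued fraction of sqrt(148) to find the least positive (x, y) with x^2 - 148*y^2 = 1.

First expand sqrt(148) as a continued fraction. With x_i = (sqrt(148) + m_i)/d_i and (m_0, d_0) = (0, 1): a_0 = floor(sqrt(148)) = 12, since 12^2 = 144 <= 148 < 169 = 13^2.
Iterate m_{i+1} = d_i*a_i - m_i, d_{i+1} = (148 - m_{i+1}^2)/d_i, a_{i+1} = floor((a_0 + m_{i+1})/d_{i+1}):
  m_1 = 1*12 - 0 = 12, d_1 = (148 - 12^2)/1 = 4/1 = 4, a_1 = floor((12 + 12)/4) = 6.
  m_2 = 4*6 - 12 = 12, d_2 = (148 - 12^2)/4 = 4/4 = 1, a_2 = floor((12 + 12)/1) = 24.
  m_3 = 1*24 - 12 = 12, d_3 = (148 - 12^2)/1 = 4/1 = 4: (m_3, d_3) = (m_1, d_1) = (12, 4), so from here the quotients repeat a_1, a_2; the period length is 2.
So sqrt(148) = [12; (6, 24)] with period length k = 2.
k is even, so the fundamental solution of x^2 - 148y^2 = 1 is (p_{k-1}, q_{k-1}) = (p_1, q_1); compute convergents through index 1.
Convergents (p_i = a_i*p_{i-1} + p_{i-2}, q_i = a_i*q_{i-1} + q_{i-2} with p_{-2}=0, p_{-1}=1, q_{-2}=1, q_{-1}=0):
  i=0: a_0=12, p_0 = 12*1 + 0 = 12, q_0 = 12*0 + 1 = 1.
  i=1: a_1=6, p_1 = 6*12 + 1 = 73, q_1 = 6*1 + 0 = 6.
Check: 73^2 - 148*6^2 = 5329 - 5328 = 1, so (x, y) = (73, 6) solves the equation, and by the theorem it is the least positive solution.

(x, y) = (73, 6)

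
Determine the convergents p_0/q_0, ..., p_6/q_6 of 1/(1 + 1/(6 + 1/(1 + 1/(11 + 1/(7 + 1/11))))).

Using the convergent recurrence p_i = a_i*p_{i-1} + p_{i-2}, q_i = a_i*q_{i-1} + q_{i-2} with p_{-2}=0, p_{-1}=1, q_{-2}=1, q_{-1}=0:
  i=0: a_0=0, p_0 = 0*1 + 0 = 0, q_0 = 0*0 + 1 = 1.
  i=1: a_1=1, p_1 = 1*0 + 1 = 1, q_1 = 1*1 + 0 = 1.
  i=2: a_2=6, p_2 = 6*1 + 0 = 6, q_2 = 6*1 + 1 = 7.
  i=3: a_3=1, p_3 = 1*6 + 1 = 7, q_3 = 1*7 + 1 = 8.
  i=4: a_4=11, p_4 = 11*7 + 6 = 83, q_4 = 11*8 + 7 = 95.
  i=5: a_5=7, p_5 = 7*83 + 7 = 588, q_5 = 7*95 + 8 = 673.
  i=6: a_6=11, p_6 = 11*588 + 83 = 6551, q_6 = 11*673 + 95 = 7498.

0/1, 1/1, 6/7, 7/8, 83/95, 588/673, 6551/7498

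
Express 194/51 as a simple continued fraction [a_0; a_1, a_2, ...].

Run the Euclidean algorithm on 194 and 51; the successive quotients are the partial quotients a_0, a_1, ... (each step inverts the fractional part left over by the previous one):
  194 = 3*51 + 41, so a_0 = 3.
  51 = 1*41 + 10, so a_1 = 1.
  41 = 4*10 + 1, so a_2 = 4.
  10 = 10*1 + 0, so a_3 = 10.
The remainder reaches 0 after 4 divisions, so the expansion has 4 partial quotients, read off in order.

[3; 1, 4, 10]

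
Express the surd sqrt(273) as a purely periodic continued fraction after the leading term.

Write x_i = (sqrt(273) + m_i)/d_i with (m_0, d_0) = (0, 1). a_0 = floor(sqrt(273)) = 16, since 16^2 = 256 <= 273 < 289 = 17^2.
Iterate m_{i+1} = d_i*a_i - m_i, d_{i+1} = (273 - m_{i+1}^2)/d_i, a_{i+1} = floor((a_0 + m_{i+1})/d_{i+1}):
  m_1 = 1*16 - 0 = 16, d_1 = (273 - 16^2)/1 = 17/1 = 17, a_1 = floor((16 + 16)/17) = 1.
  m_2 = 17*1 - 16 = 1, d_2 = (273 - 1^2)/17 = 272/17 = 16, a_2 = floor((16 + 1)/16) = 1.
  m_3 = 16*1 - 1 = 15, d_3 = (273 - 15^2)/16 = 48/16 = 3, a_3 = floor((16 + 15)/3) = 10.
  m_4 = 3*10 - 15 = 15, d_4 = (273 - 15^2)/3 = 48/3 = 16, a_4 = floor((16 + 15)/16) = 1.
  m_5 = 16*1 - 15 = 1, d_5 = (273 - 1^2)/16 = 272/16 = 17, a_5 = floor((16 + 1)/17) = 1.
  m_6 = 17*1 - 1 = 16, d_6 = (273 - 16^2)/17 = 17/17 = 1, a_6 = floor((16 + 16)/1) = 32.
  m_7 = 1*32 - 16 = 16, d_7 = (273 - 16^2)/1 = 17/1 = 17: (m_7, d_7) = (m_1, d_1) = (16, 17), so from here the quotients repeat a_1, ..., a_6; the period length is 6.
Hence the expansion of sqrt(273) is a_0 = 16 followed by the repeating block 1, 1, 10, 1, 1, 32 (period 6).

[16; (1, 1, 10, 1, 1, 32)]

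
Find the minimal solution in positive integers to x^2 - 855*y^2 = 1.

First expand sqrt(855) as a continued fraction. With x_i = (sqrt(855) + m_i)/d_i and (m_0, d_0) = (0, 1): a_0 = floor(sqrt(855)) = 29, since 29^2 = 841 <= 855 < 900 = 30^2.
Iterate m_{i+1} = d_i*a_i - m_i, d_{i+1} = (855 - m_{i+1}^2)/d_i, a_{i+1} = floor((a_0 + m_{i+1})/d_{i+1}):
  m_1 = 1*29 - 0 = 29, d_1 = (855 - 29^2)/1 = 14/1 = 14, a_1 = floor((29 + 29)/14) = 4.
  m_2 = 14*4 - 29 = 27, d_2 = (855 - 27^2)/14 = 126/14 = 9, a_2 = floor((29 + 27)/9) = 6.
  m_3 = 9*6 - 27 = 27, d_3 = (855 - 27^2)/9 = 126/9 = 14, a_3 = floor((29 + 27)/14) = 4.
  m_4 = 14*4 - 27 = 29, d_4 = (855 - 29^2)/14 = 14/14 = 1, a_4 = floor((29 + 29)/1) = 58.
  m_5 = 1*58 - 29 = 29, d_5 = (855 - 29^2)/1 = 14/1 = 14: (m_5, d_5) = (m_1, d_1) = (29, 14), so from here the quotients repeat a_1, ..., a_4; the period length is 4.
So sqrt(855) = [29; (4, 6, 4, 58)] with period length k = 4.
k is even, so the fundamental solution of x^2 - 855y^2 = 1 is (p_{k-1}, q_{k-1}) = (p_3, q_3); compute convergents through index 3.
Convergents (p_i = a_i*p_{i-1} + p_{i-2}, q_i = a_i*q_{i-1} + q_{i-2} with p_{-2}=0, p_{-1}=1, q_{-2}=1, q_{-1}=0):
  i=0: a_0=29, p_0 = 29*1 + 0 = 29, q_0 = 29*0 + 1 = 1.
  i=1: a_1=4, p_1 = 4*29 + 1 = 117, q_1 = 4*1 + 0 = 4.
  i=2: a_2=6, p_2 = 6*117 + 29 = 731, q_2 = 6*4 + 1 = 25.
  i=3: a_3=4, p_3 = 4*731 + 117 = 3041, q_3 = 4*25 + 4 = 104.
Check: 3041^2 - 855*104^2 = 9247681 - 9247680 = 1, so (x, y) = (3041, 104) solves the equation, and by the theorem it is the least positive solution.

(x, y) = (3041, 104)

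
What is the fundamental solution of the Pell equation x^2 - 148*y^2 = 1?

(x, y) = (73, 6)

First expand sqrt(148) as a continued fraction. With x_i = (sqrt(148) + m_i)/d_i and (m_0, d_0) = (0, 1): a_0 = floor(sqrt(148)) = 12, since 12^2 = 144 <= 148 < 169 = 13^2.
Iterate m_{i+1} = d_i*a_i - m_i, d_{i+1} = (148 - m_{i+1}^2)/d_i, a_{i+1} = floor((a_0 + m_{i+1})/d_{i+1}):
  m_1 = 1*12 - 0 = 12, d_1 = (148 - 12^2)/1 = 4/1 = 4, a_1 = floor((12 + 12)/4) = 6.
  m_2 = 4*6 - 12 = 12, d_2 = (148 - 12^2)/4 = 4/4 = 1, a_2 = floor((12 + 12)/1) = 24.
  m_3 = 1*24 - 12 = 12, d_3 = (148 - 12^2)/1 = 4/1 = 4: (m_3, d_3) = (m_1, d_1) = (12, 4), so from here the quotients repeat a_1, a_2; the period length is 2.
So sqrt(148) = [12; (6, 24)] with period length k = 2.
k is even, so the fundamental solution of x^2 - 148y^2 = 1 is (p_{k-1}, q_{k-1}) = (p_1, q_1); compute convergents through index 1.
Convergents (p_i = a_i*p_{i-1} + p_{i-2}, q_i = a_i*q_{i-1} + q_{i-2} with p_{-2}=0, p_{-1}=1, q_{-2}=1, q_{-1}=0):
  i=0: a_0=12, p_0 = 12*1 + 0 = 12, q_0 = 12*0 + 1 = 1.
  i=1: a_1=6, p_1 = 6*12 + 1 = 73, q_1 = 6*1 + 0 = 6.
Check: 73^2 - 148*6^2 = 5329 - 5328 = 1, so (x, y) = (73, 6) solves the equation, and by the theorem it is the least positive solution.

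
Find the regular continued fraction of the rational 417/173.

[2; 2, 2, 3, 2, 4]

Run the Euclidean algorithm on 417 and 173; the successive quotients are the partial quotients a_0, a_1, ... (each step inverts the fractional part left over by the previous one):
  417 = 2*173 + 71, so a_0 = 2.
  173 = 2*71 + 31, so a_1 = 2.
  71 = 2*31 + 9, so a_2 = 2.
  31 = 3*9 + 4, so a_3 = 3.
  9 = 2*4 + 1, so a_4 = 2.
  4 = 4*1 + 0, so a_5 = 4.
The remainder reaches 0 after 6 divisions, so the expansion has 6 partial quotients, read off in order.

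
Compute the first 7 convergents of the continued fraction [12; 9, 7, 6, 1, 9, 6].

12/1, 109/9, 775/64, 4759/393, 5534/457, 54565/4506, 332924/27493

Using the convergent recurrence p_i = a_i*p_{i-1} + p_{i-2}, q_i = a_i*q_{i-1} + q_{i-2} with p_{-2}=0, p_{-1}=1, q_{-2}=1, q_{-1}=0:
  i=0: a_0=12, p_0 = 12*1 + 0 = 12, q_0 = 12*0 + 1 = 1.
  i=1: a_1=9, p_1 = 9*12 + 1 = 109, q_1 = 9*1 + 0 = 9.
  i=2: a_2=7, p_2 = 7*109 + 12 = 775, q_2 = 7*9 + 1 = 64.
  i=3: a_3=6, p_3 = 6*775 + 109 = 4759, q_3 = 6*64 + 9 = 393.
  i=4: a_4=1, p_4 = 1*4759 + 775 = 5534, q_4 = 1*393 + 64 = 457.
  i=5: a_5=9, p_5 = 9*5534 + 4759 = 54565, q_5 = 9*457 + 393 = 4506.
  i=6: a_6=6, p_6 = 6*54565 + 5534 = 332924, q_6 = 6*4506 + 457 = 27493.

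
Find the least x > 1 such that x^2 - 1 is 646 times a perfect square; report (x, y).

First expand sqrt(646) as a continued fraction. With x_i = (sqrt(646) + m_i)/d_i and (m_0, d_0) = (0, 1): a_0 = floor(sqrt(646)) = 25, since 25^2 = 625 <= 646 < 676 = 26^2.
Iterate m_{i+1} = d_i*a_i - m_i, d_{i+1} = (646 - m_{i+1}^2)/d_i, a_{i+1} = floor((a_0 + m_{i+1})/d_{i+1}):
  m_1 = 1*25 - 0 = 25, d_1 = (646 - 25^2)/1 = 21/1 = 21, a_1 = floor((25 + 25)/21) = 2.
  m_2 = 21*2 - 25 = 17, d_2 = (646 - 17^2)/21 = 357/21 = 17, a_2 = floor((25 + 17)/17) = 2.
  m_3 = 17*2 - 17 = 17, d_3 = (646 - 17^2)/17 = 357/17 = 21, a_3 = floor((25 + 17)/21) = 2.
  m_4 = 21*2 - 17 = 25, d_4 = (646 - 25^2)/21 = 21/21 = 1, a_4 = floor((25 + 25)/1) = 50.
  m_5 = 1*50 - 25 = 25, d_5 = (646 - 25^2)/1 = 21/1 = 21: (m_5, d_5) = (m_1, d_1) = (25, 21), so from here the quotients repeat a_1, ..., a_4; the period length is 4.
So sqrt(646) = [25; (2, 2, 2, 50)] with period length k = 4.
k is even, so the fundamental solution of x^2 - 646y^2 = 1 is (p_{k-1}, q_{k-1}) = (p_3, q_3); compute convergents through index 3.
Convergents (p_i = a_i*p_{i-1} + p_{i-2}, q_i = a_i*q_{i-1} + q_{i-2} with p_{-2}=0, p_{-1}=1, q_{-2}=1, q_{-1}=0):
  i=0: a_0=25, p_0 = 25*1 + 0 = 25, q_0 = 25*0 + 1 = 1.
  i=1: a_1=2, p_1 = 2*25 + 1 = 51, q_1 = 2*1 + 0 = 2.
  i=2: a_2=2, p_2 = 2*51 + 25 = 127, q_2 = 2*2 + 1 = 5.
  i=3: a_3=2, p_3 = 2*127 + 51 = 305, q_3 = 2*5 + 2 = 12.
Check: 305^2 - 646*12^2 = 93025 - 93024 = 1, so (x, y) = (305, 12) solves the equation, and by the theorem it is the least positive solution.

(x, y) = (305, 12)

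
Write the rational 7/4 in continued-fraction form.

[1; 1, 3]

Run the Euclidean algorithm on 7 and 4; the successive quotients are the partial quotients a_0, a_1, ... (each step inverts the fractional part left over by the previous one):
  7 = 1*4 + 3, so a_0 = 1.
  4 = 1*3 + 1, so a_1 = 1.
  3 = 3*1 + 0, so a_2 = 3.
The remainder reaches 0 after 3 divisions, so the expansion has 3 partial quotients, read off in order.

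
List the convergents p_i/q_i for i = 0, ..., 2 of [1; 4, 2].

Using the convergent recurrence p_i = a_i*p_{i-1} + p_{i-2}, q_i = a_i*q_{i-1} + q_{i-2} with p_{-2}=0, p_{-1}=1, q_{-2}=1, q_{-1}=0:
  i=0: a_0=1, p_0 = 1*1 + 0 = 1, q_0 = 1*0 + 1 = 1.
  i=1: a_1=4, p_1 = 4*1 + 1 = 5, q_1 = 4*1 + 0 = 4.
  i=2: a_2=2, p_2 = 2*5 + 1 = 11, q_2 = 2*4 + 1 = 9.

1/1, 5/4, 11/9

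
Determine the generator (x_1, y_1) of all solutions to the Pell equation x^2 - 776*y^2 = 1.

First expand sqrt(776) as a continued fraction. With x_i = (sqrt(776) + m_i)/d_i and (m_0, d_0) = (0, 1): a_0 = floor(sqrt(776)) = 27, since 27^2 = 729 <= 776 < 784 = 28^2.
Iterate m_{i+1} = d_i*a_i - m_i, d_{i+1} = (776 - m_{i+1}^2)/d_i, a_{i+1} = floor((a_0 + m_{i+1})/d_{i+1}):
  m_1 = 1*27 - 0 = 27, d_1 = (776 - 27^2)/1 = 47/1 = 47, a_1 = floor((27 + 27)/47) = 1.
  m_2 = 47*1 - 27 = 20, d_2 = (776 - 20^2)/47 = 376/47 = 8, a_2 = floor((27 + 20)/8) = 5.
  m_3 = 8*5 - 20 = 20, d_3 = (776 - 20^2)/8 = 376/8 = 47, a_3 = floor((27 + 20)/47) = 1.
  m_4 = 47*1 - 20 = 27, d_4 = (776 - 27^2)/47 = 47/47 = 1, a_4 = floor((27 + 27)/1) = 54.
  m_5 = 1*54 - 27 = 27, d_5 = (776 - 27^2)/1 = 47/1 = 47: (m_5, d_5) = (m_1, d_1) = (27, 47), so from here the quotients repeat a_1, ..., a_4; the period length is 4.
So sqrt(776) = [27; (1, 5, 1, 54)] with period length k = 4.
k is even, so the fundamental solution of x^2 - 776y^2 = 1 is (p_{k-1}, q_{k-1}) = (p_3, q_3); compute convergents through index 3.
Convergents (p_i = a_i*p_{i-1} + p_{i-2}, q_i = a_i*q_{i-1} + q_{i-2} with p_{-2}=0, p_{-1}=1, q_{-2}=1, q_{-1}=0):
  i=0: a_0=27, p_0 = 27*1 + 0 = 27, q_0 = 27*0 + 1 = 1.
  i=1: a_1=1, p_1 = 1*27 + 1 = 28, q_1 = 1*1 + 0 = 1.
  i=2: a_2=5, p_2 = 5*28 + 27 = 167, q_2 = 5*1 + 1 = 6.
  i=3: a_3=1, p_3 = 1*167 + 28 = 195, q_3 = 1*6 + 1 = 7.
Check: 195^2 - 776*7^2 = 38025 - 38024 = 1, so (x, y) = (195, 7) solves the equation, and by the theorem it is the least positive solution.

(x, y) = (195, 7)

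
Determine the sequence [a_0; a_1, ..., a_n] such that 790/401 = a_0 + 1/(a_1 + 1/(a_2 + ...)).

Run the Euclidean algorithm on 790 and 401; the successive quotients are the partial quotients a_0, a_1, ... (each step inverts the fractional part left over by the previous one):
  790 = 1*401 + 389, so a_0 = 1.
  401 = 1*389 + 12, so a_1 = 1.
  389 = 32*12 + 5, so a_2 = 32.
  12 = 2*5 + 2, so a_3 = 2.
  5 = 2*2 + 1, so a_4 = 2.
  2 = 2*1 + 0, so a_5 = 2.
The remainder reaches 0 after 6 divisions, so the expansion has 6 partial quotients, read off in order.

[1; 1, 32, 2, 2, 2]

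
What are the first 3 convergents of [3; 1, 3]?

Using the convergent recurrence p_i = a_i*p_{i-1} + p_{i-2}, q_i = a_i*q_{i-1} + q_{i-2} with p_{-2}=0, p_{-1}=1, q_{-2}=1, q_{-1}=0:
  i=0: a_0=3, p_0 = 3*1 + 0 = 3, q_0 = 3*0 + 1 = 1.
  i=1: a_1=1, p_1 = 1*3 + 1 = 4, q_1 = 1*1 + 0 = 1.
  i=2: a_2=3, p_2 = 3*4 + 3 = 15, q_2 = 3*1 + 1 = 4.

3/1, 4/1, 15/4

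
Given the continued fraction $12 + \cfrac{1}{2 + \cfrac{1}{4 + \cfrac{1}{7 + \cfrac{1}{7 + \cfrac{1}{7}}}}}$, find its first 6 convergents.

12/1, 25/2, 112/9, 809/65, 5775/464, 41234/3313

Using the convergent recurrence p_i = a_i*p_{i-1} + p_{i-2}, q_i = a_i*q_{i-1} + q_{i-2} with p_{-2}=0, p_{-1}=1, q_{-2}=1, q_{-1}=0:
  i=0: a_0=12, p_0 = 12*1 + 0 = 12, q_0 = 12*0 + 1 = 1.
  i=1: a_1=2, p_1 = 2*12 + 1 = 25, q_1 = 2*1 + 0 = 2.
  i=2: a_2=4, p_2 = 4*25 + 12 = 112, q_2 = 4*2 + 1 = 9.
  i=3: a_3=7, p_3 = 7*112 + 25 = 809, q_3 = 7*9 + 2 = 65.
  i=4: a_4=7, p_4 = 7*809 + 112 = 5775, q_4 = 7*65 + 9 = 464.
  i=5: a_5=7, p_5 = 7*5775 + 809 = 41234, q_5 = 7*464 + 65 = 3313.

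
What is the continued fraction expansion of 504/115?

[4; 2, 1, 1, 1, 1, 2, 3]

Run the Euclidean algorithm on 504 and 115; the successive quotients are the partial quotients a_0, a_1, ... (each step inverts the fractional part left over by the previous one):
  504 = 4*115 + 44, so a_0 = 4.
  115 = 2*44 + 27, so a_1 = 2.
  44 = 1*27 + 17, so a_2 = 1.
  27 = 1*17 + 10, so a_3 = 1.
  17 = 1*10 + 7, so a_4 = 1.
  10 = 1*7 + 3, so a_5 = 1.
  7 = 2*3 + 1, so a_6 = 2.
  3 = 3*1 + 0, so a_7 = 3.
The remainder reaches 0 after 8 divisions, so the expansion has 8 partial quotients, read off in order.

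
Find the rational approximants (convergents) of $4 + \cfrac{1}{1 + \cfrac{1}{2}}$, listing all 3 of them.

Using the convergent recurrence p_i = a_i*p_{i-1} + p_{i-2}, q_i = a_i*q_{i-1} + q_{i-2} with p_{-2}=0, p_{-1}=1, q_{-2}=1, q_{-1}=0:
  i=0: a_0=4, p_0 = 4*1 + 0 = 4, q_0 = 4*0 + 1 = 1.
  i=1: a_1=1, p_1 = 1*4 + 1 = 5, q_1 = 1*1 + 0 = 1.
  i=2: a_2=2, p_2 = 2*5 + 4 = 14, q_2 = 2*1 + 1 = 3.

4/1, 5/1, 14/3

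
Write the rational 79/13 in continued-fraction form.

Run the Euclidean algorithm on 79 and 13; the successive quotients are the partial quotients a_0, a_1, ... (each step inverts the fractional part left over by the previous one):
  79 = 6*13 + 1, so a_0 = 6.
  13 = 13*1 + 0, so a_1 = 13.
The remainder reaches 0 after 2 divisions, so the expansion has 2 partial quotients, read off in order.

[6; 13]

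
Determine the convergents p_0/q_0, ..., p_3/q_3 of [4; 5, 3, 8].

Using the convergent recurrence p_i = a_i*p_{i-1} + p_{i-2}, q_i = a_i*q_{i-1} + q_{i-2} with p_{-2}=0, p_{-1}=1, q_{-2}=1, q_{-1}=0:
  i=0: a_0=4, p_0 = 4*1 + 0 = 4, q_0 = 4*0 + 1 = 1.
  i=1: a_1=5, p_1 = 5*4 + 1 = 21, q_1 = 5*1 + 0 = 5.
  i=2: a_2=3, p_2 = 3*21 + 4 = 67, q_2 = 3*5 + 1 = 16.
  i=3: a_3=8, p_3 = 8*67 + 21 = 557, q_3 = 8*16 + 5 = 133.

4/1, 21/5, 67/16, 557/133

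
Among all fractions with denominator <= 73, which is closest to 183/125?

Expand x = 183/125 as a continued fraction with the Euclidean algorithm:
  183 = 1*125 + 58, so a_0 = 1.
  125 = 2*58 + 9, so a_1 = 2.
  58 = 6*9 + 4, so a_2 = 6.
  9 = 2*4 + 1, so a_3 = 2.
  4 = 4*1 + 0, so a_4 = 4.
so x = [1; 2, 6, 2, 4].
Convergents (p_i = a_i*p_{i-1} + p_{i-2}, q_i = a_i*q_{i-1} + q_{i-2} with p_{-2}=0, p_{-1}=1, q_{-2}=1, q_{-1}=0), until the denominator exceeds 73:
  i=0: a_0=1, p_0 = 1*1 + 0 = 1, q_0 = 1*0 + 1 = 1.
  i=1: a_1=2, p_1 = 2*1 + 1 = 3, q_1 = 2*1 + 0 = 2.
  i=2: a_2=6, p_2 = 6*3 + 1 = 19, q_2 = 6*2 + 1 = 13.
  i=3: a_3=2, p_3 = 2*19 + 3 = 41, q_3 = 2*13 + 2 = 28.
  i=4: a_4=4, p_4 = 4*41 + 19 = 183, q_4 = 4*28 + 13 = 125.
q_4 = 125 > 73, so the last convergent with denominator <= 73 is p_3/q_3 = 41/28.
The closest fraction with denominator <= 73 is either p_3/q_3 or the intermediate fraction (k*p_3 + p_2)/(k*q_3 + q_2) with the largest k >= 1 whose denominator stays <= 73; these approach x as k grows, and every other convergent or intermediate fraction in range is farther away.
Largest k: floor((73 - q_2)/q_3) = floor((73 - 13)/28) = 2.
That gives (2*41 + 19)/(2*28 + 13) = 101/69.
Compare the errors: |x - 41/28| = |183*28 - 41*125|/(125*28) = 1/3500, and |x - 101/69| = |183*69 - 101*125|/(125*69) = 2/8625.
Cross-multiplying, 2*3500 = 7000 < 8625 = 1*8625, so 2/8625 is smaller: the intermediate fraction 101/69 is closer to x than 41/28.

101/69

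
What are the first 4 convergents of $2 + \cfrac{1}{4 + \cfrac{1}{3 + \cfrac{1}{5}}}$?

Using the convergent recurrence p_i = a_i*p_{i-1} + p_{i-2}, q_i = a_i*q_{i-1} + q_{i-2} with p_{-2}=0, p_{-1}=1, q_{-2}=1, q_{-1}=0:
  i=0: a_0=2, p_0 = 2*1 + 0 = 2, q_0 = 2*0 + 1 = 1.
  i=1: a_1=4, p_1 = 4*2 + 1 = 9, q_1 = 4*1 + 0 = 4.
  i=2: a_2=3, p_2 = 3*9 + 2 = 29, q_2 = 3*4 + 1 = 13.
  i=3: a_3=5, p_3 = 5*29 + 9 = 154, q_3 = 5*13 + 4 = 69.

2/1, 9/4, 29/13, 154/69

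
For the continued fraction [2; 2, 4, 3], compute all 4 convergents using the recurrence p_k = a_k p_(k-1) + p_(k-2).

2/1, 5/2, 22/9, 71/29

Using the convergent recurrence p_i = a_i*p_{i-1} + p_{i-2}, q_i = a_i*q_{i-1} + q_{i-2} with p_{-2}=0, p_{-1}=1, q_{-2}=1, q_{-1}=0:
  i=0: a_0=2, p_0 = 2*1 + 0 = 2, q_0 = 2*0 + 1 = 1.
  i=1: a_1=2, p_1 = 2*2 + 1 = 5, q_1 = 2*1 + 0 = 2.
  i=2: a_2=4, p_2 = 4*5 + 2 = 22, q_2 = 4*2 + 1 = 9.
  i=3: a_3=3, p_3 = 3*22 + 5 = 71, q_3 = 3*9 + 2 = 29.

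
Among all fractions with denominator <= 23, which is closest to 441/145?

70/23

Expand x = 441/145 as a continued fraction with the Euclidean algorithm:
  441 = 3*145 + 6, so a_0 = 3.
  145 = 24*6 + 1, so a_1 = 24.
  6 = 6*1 + 0, so a_2 = 6.
so x = [3; 24, 6].
Convergents (p_i = a_i*p_{i-1} + p_{i-2}, q_i = a_i*q_{i-1} + q_{i-2} with p_{-2}=0, p_{-1}=1, q_{-2}=1, q_{-1}=0), until the denominator exceeds 23:
  i=0: a_0=3, p_0 = 3*1 + 0 = 3, q_0 = 3*0 + 1 = 1.
  i=1: a_1=24, p_1 = 24*3 + 1 = 73, q_1 = 24*1 + 0 = 24.
q_1 = 24 > 23, so the last convergent with denominator <= 23 is p_0/q_0 = 3/1.
The closest fraction with denominator <= 23 is either p_0/q_0 or the intermediate fraction (k*p_0 + p_{-1})/(k*q_0 + q_{-1}) with the largest k >= 1 whose denominator stays <= 23; these approach x as k grows, and every other convergent or intermediate fraction in range is farther away.
Largest k: floor((23 - q_{-1})/q_0) = floor((23 - 0)/1) = 23 (using the seeds p_{-1} = 1, q_{-1} = 0).
That gives (23*3 + 1)/(23*1 + 0) = 70/23.
Compare the errors: |x - 3/1| = |441*1 - 3*145|/(145*1) = 6/145, and |x - 70/23| = |441*23 - 70*145|/(145*23) = 7/3335.
Cross-multiplying, 7*145 = 1015 < 20010 = 6*3335, so 7/3335 is smaller: the intermediate fraction 70/23 is closer to x than 3/1.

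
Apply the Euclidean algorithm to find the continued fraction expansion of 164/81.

Run the Euclidean algorithm on 164 and 81; the successive quotients are the partial quotients a_0, a_1, ... (each step inverts the fractional part left over by the previous one):
  164 = 2*81 + 2, so a_0 = 2.
  81 = 40*2 + 1, so a_1 = 40.
  2 = 2*1 + 0, so a_2 = 2.
The remainder reaches 0 after 3 divisions, so the expansion has 3 partial quotients, read off in order.

[2; 40, 2]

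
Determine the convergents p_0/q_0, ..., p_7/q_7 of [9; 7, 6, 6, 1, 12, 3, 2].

9/1, 64/7, 393/43, 2422/265, 2815/308, 36202/3961, 111421/12191, 259044/28343

Using the convergent recurrence p_i = a_i*p_{i-1} + p_{i-2}, q_i = a_i*q_{i-1} + q_{i-2} with p_{-2}=0, p_{-1}=1, q_{-2}=1, q_{-1}=0:
  i=0: a_0=9, p_0 = 9*1 + 0 = 9, q_0 = 9*0 + 1 = 1.
  i=1: a_1=7, p_1 = 7*9 + 1 = 64, q_1 = 7*1 + 0 = 7.
  i=2: a_2=6, p_2 = 6*64 + 9 = 393, q_2 = 6*7 + 1 = 43.
  i=3: a_3=6, p_3 = 6*393 + 64 = 2422, q_3 = 6*43 + 7 = 265.
  i=4: a_4=1, p_4 = 1*2422 + 393 = 2815, q_4 = 1*265 + 43 = 308.
  i=5: a_5=12, p_5 = 12*2815 + 2422 = 36202, q_5 = 12*308 + 265 = 3961.
  i=6: a_6=3, p_6 = 3*36202 + 2815 = 111421, q_6 = 3*3961 + 308 = 12191.
  i=7: a_7=2, p_7 = 2*111421 + 36202 = 259044, q_7 = 2*12191 + 3961 = 28343.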